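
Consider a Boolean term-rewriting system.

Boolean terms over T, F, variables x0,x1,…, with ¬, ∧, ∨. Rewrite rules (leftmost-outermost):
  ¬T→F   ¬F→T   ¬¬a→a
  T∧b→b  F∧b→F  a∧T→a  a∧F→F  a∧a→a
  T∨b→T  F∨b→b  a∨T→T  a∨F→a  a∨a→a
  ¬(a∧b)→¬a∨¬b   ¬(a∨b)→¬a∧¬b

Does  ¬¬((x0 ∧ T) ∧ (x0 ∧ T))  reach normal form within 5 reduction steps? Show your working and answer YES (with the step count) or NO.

Answer: YES — reaches normal form x0 in 3 ≤ 5 steps

Working:
  start: ¬¬((x0 ∧ T) ∧ (x0 ∧ T))
  step 1: (x0 ∧ T) ∧ (x0 ∧ T)
  step 2: x0 ∧ T
  step 3: x0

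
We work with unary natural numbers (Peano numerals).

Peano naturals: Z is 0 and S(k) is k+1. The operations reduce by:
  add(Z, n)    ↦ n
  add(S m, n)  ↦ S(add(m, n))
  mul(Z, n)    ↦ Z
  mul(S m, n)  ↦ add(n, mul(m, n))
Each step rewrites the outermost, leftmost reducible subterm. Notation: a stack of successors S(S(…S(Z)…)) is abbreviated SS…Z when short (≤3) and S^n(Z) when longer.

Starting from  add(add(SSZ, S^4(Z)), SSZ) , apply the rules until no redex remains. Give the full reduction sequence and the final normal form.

  start: add(add(SSZ, S^4(Z)), SSZ)
  →1  add(S(add(SZ, S^4(Z))), SSZ)
  →2  S(add(add(SZ, S^4(Z)), SSZ))
  →3  S(add(S(add(Z, S^4(Z))), SSZ))
  →4  S(S(add(add(Z, S^4(Z)), SSZ)))
  →5  S(S(add(S^4(Z), SSZ)))
  →6  S(S(S(add(SSSZ, SSZ))))
  →7  S(S(S(S(add(SSZ, SSZ)))))
  →8  S(S(S(S(S(add(SZ, SSZ))))))
  →9  S(S(S(S(S(S(add(Z, SSZ)))))))
  →10  S^8(Z)

Answer: normal form = S^8(Z)  (in 10 steps)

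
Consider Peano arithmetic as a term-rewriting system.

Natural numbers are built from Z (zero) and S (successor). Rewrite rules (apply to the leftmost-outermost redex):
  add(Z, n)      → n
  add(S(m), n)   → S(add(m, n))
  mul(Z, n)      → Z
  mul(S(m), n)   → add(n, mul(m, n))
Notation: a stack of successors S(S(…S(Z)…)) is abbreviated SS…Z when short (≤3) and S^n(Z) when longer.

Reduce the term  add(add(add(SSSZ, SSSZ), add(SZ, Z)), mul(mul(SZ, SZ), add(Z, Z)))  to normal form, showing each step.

  start: add(add(add(SSSZ, SSSZ), add(SZ, Z)), mul(mul(SZ, SZ), add(Z, Z)))
  step 1: add(add(S(add(SSZ, SSSZ)), add(SZ, Z)), mul(mul(SZ, SZ), add(Z, Z)))
  step 2: add(S(add(add(SSZ, SSSZ), add(SZ, Z))), mul(mul(SZ, SZ), add(Z, Z)))
  step 3: S(add(add(add(SSZ, SSSZ), add(SZ, Z)), mul(mul(SZ, SZ), add(Z, Z))))
  step 4: S(add(add(S(add(SZ, SSSZ)), add(SZ, Z)), mul(mul(SZ, SZ), add(Z, Z))))
  step 5: S(add(S(add(add(SZ, SSSZ), add(SZ, Z))), mul(mul(SZ, SZ), add(Z, Z))))
  step 6: S(S(add(add(add(SZ, SSSZ), add(SZ, Z)), mul(mul(SZ, SZ), add(Z, Z)))))
  step 7: S(S(add(add(S(add(Z, SSSZ)), add(SZ, Z)), mul(mul(SZ, SZ), add(Z, Z)))))
  step 8: S(S(add(S(add(add(Z, SSSZ), add(SZ, Z))), mul(mul(SZ, SZ), add(Z, Z)))))
  step 9: S(S(S(add(add(add(Z, SSSZ), add(SZ, Z)), mul(mul(SZ, SZ), add(Z, Z))))))
  step 10: S(S(S(add(add(SSSZ, add(SZ, Z)), mul(mul(SZ, SZ), add(Z, Z))))))
  step 11: S(S(S(add(S(add(SSZ, add(SZ, Z))), mul(mul(SZ, SZ), add(Z, Z))))))
  step 12: S(S(S(S(add(add(SSZ, add(SZ, Z)), mul(mul(SZ, SZ), add(Z, Z)))))))
  step 13: S(S(S(S(add(S(add(SZ, add(SZ, Z))), mul(mul(SZ, SZ), add(Z, Z)))))))
  step 14: S(S(S(S(S(add(add(SZ, add(SZ, Z)), mul(mul(SZ, SZ), add(Z, Z))))))))
  step 15: S(S(S(S(S(add(S(add(Z, add(SZ, Z))), mul(mul(SZ, SZ), add(Z, Z))))))))
  step 16: S(S(S(S(S(S(add(add(Z, add(SZ, Z)), mul(mul(SZ, SZ), add(Z, Z)))))))))
  step 17: S(S(S(S(S(S(add(add(SZ, Z), mul(mul(SZ, SZ), add(Z, Z)))))))))
  step 18: S(S(S(S(S(S(add(S(add(Z, Z)), mul(mul(SZ, SZ), add(Z, Z)))))))))
  step 19: S(S(S(S(S(S(S(add(add(Z, Z), mul(mul(SZ, SZ), add(Z, Z))))))))))
  step 20: S(S(S(S(S(S(S(add(Z, mul(mul(SZ, SZ), add(Z, Z))))))))))
  step 21: S(S(S(S(S(S(S(mul(mul(SZ, SZ), add(Z, Z)))))))))
  step 22: S(S(S(S(S(S(S(mul(add(SZ, mul(Z, SZ)), add(Z, Z)))))))))
  step 23: S(S(S(S(S(S(S(mul(S(add(Z, mul(Z, SZ))), add(Z, Z)))))))))
  step 24: S(S(S(S(S(S(S(add(add(Z, Z), mul(add(Z, mul(Z, SZ)), add(Z, Z))))))))))
  step 25: S(S(S(S(S(S(S(add(Z, mul(add(Z, mul(Z, SZ)), add(Z, Z))))))))))
  step 26: S(S(S(S(S(S(S(mul(add(Z, mul(Z, SZ)), add(Z, Z)))))))))
  step 27: S(S(S(S(S(S(S(mul(mul(Z, SZ), add(Z, Z)))))))))
  step 28: S(S(S(S(S(S(S(mul(Z, add(Z, Z)))))))))
  step 29: S^7(Z)

Answer: normal form = S^7(Z)  (in 29 steps)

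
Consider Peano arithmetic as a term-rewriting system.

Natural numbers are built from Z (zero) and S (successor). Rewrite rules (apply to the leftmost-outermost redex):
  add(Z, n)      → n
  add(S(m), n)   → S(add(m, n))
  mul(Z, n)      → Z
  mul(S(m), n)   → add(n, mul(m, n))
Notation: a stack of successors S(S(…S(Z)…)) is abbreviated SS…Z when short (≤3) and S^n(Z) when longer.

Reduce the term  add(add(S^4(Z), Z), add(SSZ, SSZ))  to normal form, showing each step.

  start: add(add(S^4(Z), Z), add(SSZ, SSZ))
  [1] add(S(add(SSSZ, Z)), add(SSZ, SSZ))
  [2] S(add(add(SSSZ, Z), add(SSZ, SSZ)))
  [3] S(add(S(add(SSZ, Z)), add(SSZ, SSZ)))
  [4] S(S(add(add(SSZ, Z), add(SSZ, SSZ))))
  [5] S(S(add(S(add(SZ, Z)), add(SSZ, SSZ))))
  [6] S(S(S(add(add(SZ, Z), add(SSZ, SSZ)))))
  [7] S(S(S(add(S(add(Z, Z)), add(SSZ, SSZ)))))
  [8] S(S(S(S(add(add(Z, Z), add(SSZ, SSZ))))))
  [9] S(S(S(S(add(Z, add(SSZ, SSZ))))))
  [10] S(S(S(S(add(SSZ, SSZ)))))
  [11] S(S(S(S(S(add(SZ, SSZ))))))
  [12] S(S(S(S(S(S(add(Z, SSZ)))))))
  [13] S^8(Z)

Answer: normal form = S^8(Z)  (in 13 steps)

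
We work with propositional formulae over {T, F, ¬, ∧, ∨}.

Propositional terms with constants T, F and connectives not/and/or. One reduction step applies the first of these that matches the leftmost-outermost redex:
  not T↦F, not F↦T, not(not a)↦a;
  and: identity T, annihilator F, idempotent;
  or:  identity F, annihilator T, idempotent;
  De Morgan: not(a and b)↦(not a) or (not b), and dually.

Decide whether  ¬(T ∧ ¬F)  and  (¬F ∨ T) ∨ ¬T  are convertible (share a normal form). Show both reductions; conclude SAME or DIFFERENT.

Term A:
  start: ¬(T ∧ ¬F)
  [1] ¬T ∨ ¬¬F
  [2] F ∨ ¬¬F
  [3] ¬¬F
  [4] F

Term B:
  start: (¬F ∨ T) ∨ ¬T
  [1] T ∨ ¬T
  [2] T

Answer: DIFFERENT — A ⇓ F, B ⇓ T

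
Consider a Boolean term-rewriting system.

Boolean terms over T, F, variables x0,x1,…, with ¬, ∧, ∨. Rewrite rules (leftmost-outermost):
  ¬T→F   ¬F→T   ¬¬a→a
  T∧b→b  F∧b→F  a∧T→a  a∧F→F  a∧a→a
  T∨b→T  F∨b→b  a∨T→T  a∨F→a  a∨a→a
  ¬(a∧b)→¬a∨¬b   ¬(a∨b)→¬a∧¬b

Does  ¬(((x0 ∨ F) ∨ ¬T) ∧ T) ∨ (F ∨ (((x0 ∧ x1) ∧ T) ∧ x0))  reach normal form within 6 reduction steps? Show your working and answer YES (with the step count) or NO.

  start: ¬(((x0 ∨ F) ∨ ¬T) ∧ T) ∨ (F ∨ (((x0 ∧ x1) ∧ T) ∧ x0))
  step 1: (¬((x0 ∨ F) ∨ ¬T) ∨ ¬T) ∨ (F ∨ (((x0 ∧ x1) ∧ T) ∧ x0))
  step 2: ((¬(x0 ∨ F) ∧ ¬¬T) ∨ ¬T) ∨ (F ∨ (((x0 ∧ x1) ∧ T) ∧ x0))
  step 3: (((¬x0 ∧ ¬F) ∧ ¬¬T) ∨ ¬T) ∨ (F ∨ (((x0 ∧ x1) ∧ T) ∧ x0))
  step 4: (((¬x0 ∧ T) ∧ ¬¬T) ∨ ¬T) ∨ (F ∨ (((x0 ∧ x1) ∧ T) ∧ x0))
  step 5: ((¬x0 ∧ ¬¬T) ∨ ¬T) ∨ (F ∨ (((x0 ∧ x1) ∧ T) ∧ x0))
  step 6: ((¬x0 ∧ T) ∨ ¬T) ∨ (F ∨ (((x0 ∧ x1) ∧ T) ∧ x0))

Answer: NO — after 6 steps the term is ((¬x0 ∧ T) ∨ ¬T) ∨ (F ∨ (((x0 ∧ x1) ∧ T) ∧ x0)), not yet normal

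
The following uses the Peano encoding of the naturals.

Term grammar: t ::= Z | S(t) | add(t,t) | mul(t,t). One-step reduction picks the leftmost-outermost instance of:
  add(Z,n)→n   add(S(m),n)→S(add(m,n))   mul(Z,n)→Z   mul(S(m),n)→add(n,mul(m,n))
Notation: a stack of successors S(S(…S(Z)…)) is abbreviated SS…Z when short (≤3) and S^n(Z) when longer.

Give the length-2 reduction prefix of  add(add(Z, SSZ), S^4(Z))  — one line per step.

  start: add(add(Z, SSZ), S^4(Z))
  [1] add(SSZ, S^4(Z))
  [2] S(add(SZ, S^4(Z)))

Answer: after 2 steps: S(add(SZ, S^4(Z)))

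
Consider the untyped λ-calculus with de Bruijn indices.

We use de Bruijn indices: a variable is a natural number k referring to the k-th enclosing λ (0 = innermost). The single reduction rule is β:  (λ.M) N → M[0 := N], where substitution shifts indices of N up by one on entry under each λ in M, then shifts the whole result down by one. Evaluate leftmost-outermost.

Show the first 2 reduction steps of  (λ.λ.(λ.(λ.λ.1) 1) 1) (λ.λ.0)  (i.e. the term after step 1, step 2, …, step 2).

  start: (λ.λ.(λ.(λ.λ.1) 1) 1) (λ.λ.0)
  [1] λ.(λ.(λ.λ.1) 1) (λ.λ.0)
  [2] λ.(λ.λ.1) 0

Answer: after 2 steps: λ.(λ.λ.1) 0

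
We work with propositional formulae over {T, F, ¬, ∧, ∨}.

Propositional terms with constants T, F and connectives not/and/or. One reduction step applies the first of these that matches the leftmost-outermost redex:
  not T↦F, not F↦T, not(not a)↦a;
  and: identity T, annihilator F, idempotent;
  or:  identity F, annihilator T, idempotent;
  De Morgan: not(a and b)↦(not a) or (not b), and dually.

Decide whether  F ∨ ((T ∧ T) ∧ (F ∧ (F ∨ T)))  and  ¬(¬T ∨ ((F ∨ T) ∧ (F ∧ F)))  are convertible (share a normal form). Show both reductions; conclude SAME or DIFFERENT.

Answer: DIFFERENT — A ⇓ F, B ⇓ T

Derivation:
Term A:
  start: F ∨ ((T ∧ T) ∧ (F ∧ (F ∨ T)))
  [1] (T ∧ T) ∧ (F ∧ (F ∨ T))
  [2] T ∧ (F ∧ (F ∨ T))
  [3] F ∧ (F ∨ T)
  [4] F

Term B:
  start: ¬(¬T ∨ ((F ∨ T) ∧ (F ∧ F)))
  [1] ¬¬T ∧ ¬((F ∨ T) ∧ (F ∧ F))
  [2] T ∧ ¬((F ∨ T) ∧ (F ∧ F))
  [3] ¬((F ∨ T) ∧ (F ∧ F))
  [4] ¬(F ∨ T) ∨ ¬(F ∧ F)
  [5] (¬F ∧ ¬T) ∨ ¬(F ∧ F)
  [6] (T ∧ ¬T) ∨ ¬(F ∧ F)
  [7] ¬T ∨ ¬(F ∧ F)
  [8] F ∨ ¬(F ∧ F)
  [9] ¬(F ∧ F)
  [10] ¬F ∨ ¬F
  [11] ¬F
  [12] T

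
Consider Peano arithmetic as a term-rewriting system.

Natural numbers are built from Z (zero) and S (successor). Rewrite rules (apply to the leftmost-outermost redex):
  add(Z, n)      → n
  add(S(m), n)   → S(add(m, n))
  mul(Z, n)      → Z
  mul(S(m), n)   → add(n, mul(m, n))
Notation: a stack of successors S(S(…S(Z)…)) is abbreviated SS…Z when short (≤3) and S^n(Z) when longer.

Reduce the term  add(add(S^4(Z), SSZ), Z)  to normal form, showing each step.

  start: add(add(S^4(Z), SSZ), Z)
  →1  add(S(add(SSSZ, SSZ)), Z)
  →2  S(add(add(SSSZ, SSZ), Z))
  →3  S(add(S(add(SSZ, SSZ)), Z))
  →4  S(S(add(add(SSZ, SSZ), Z)))
  →5  S(S(add(S(add(SZ, SSZ)), Z)))
  →6  S(S(S(add(add(SZ, SSZ), Z))))
  →7  S(S(S(add(S(add(Z, SSZ)), Z))))
  →8  S(S(S(S(add(add(Z, SSZ), Z)))))
  →9  S(S(S(S(add(SSZ, Z)))))
  →10  S(S(S(S(S(add(SZ, Z))))))
  →11  S(S(S(S(S(S(add(Z, Z)))))))
  →12  S^6(Z)

Answer: normal form = S^6(Z)  (in 12 steps)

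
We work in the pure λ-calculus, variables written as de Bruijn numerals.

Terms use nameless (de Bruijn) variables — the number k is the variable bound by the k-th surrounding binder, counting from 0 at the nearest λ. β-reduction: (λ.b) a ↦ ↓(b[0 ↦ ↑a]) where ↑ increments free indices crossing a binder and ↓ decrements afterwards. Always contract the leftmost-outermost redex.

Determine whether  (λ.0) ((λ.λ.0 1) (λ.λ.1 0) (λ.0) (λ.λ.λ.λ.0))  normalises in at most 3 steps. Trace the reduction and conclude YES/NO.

Answer: NO — after 3 steps the term is (λ.0) (λ.λ.1 0) (λ.λ.λ.λ.0), not yet normal

Reduction:
  start: (λ.0) ((λ.λ.0 1) (λ.λ.1 0) (λ.0) (λ.λ.λ.λ.0))
  step 1: (λ.λ.0 1) (λ.λ.1 0) (λ.0) (λ.λ.λ.λ.0)
  step 2: (λ.0 (λ.λ.1 0)) (λ.0) (λ.λ.λ.λ.0)
  step 3: (λ.0) (λ.λ.1 0) (λ.λ.λ.λ.0)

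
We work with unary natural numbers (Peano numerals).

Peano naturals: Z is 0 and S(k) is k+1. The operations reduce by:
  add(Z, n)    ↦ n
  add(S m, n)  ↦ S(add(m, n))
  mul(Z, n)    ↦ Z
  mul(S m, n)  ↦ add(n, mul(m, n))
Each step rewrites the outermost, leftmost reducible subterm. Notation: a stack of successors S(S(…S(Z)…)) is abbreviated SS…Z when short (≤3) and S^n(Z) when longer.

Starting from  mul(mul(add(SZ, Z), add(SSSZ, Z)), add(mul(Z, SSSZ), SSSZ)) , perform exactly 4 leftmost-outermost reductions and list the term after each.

Answer: after 4 steps: mul(S(add(add(SSZ, Z), mul(add(Z, Z), add(SSSZ, Z)))), add(mul(Z, SSSZ), SSSZ))

Derivation:
  start: mul(mul(add(SZ, Z), add(SSSZ, Z)), add(mul(Z, SSSZ), SSSZ))
  [1] mul(mul(S(add(Z, Z)), add(SSSZ, Z)), add(mul(Z, SSSZ), SSSZ))
  [2] mul(add(add(SSSZ, Z), mul(add(Z, Z), add(SSSZ, Z))), add(mul(Z, SSSZ), SSSZ))
  [3] mul(add(S(add(SSZ, Z)), mul(add(Z, Z), add(SSSZ, Z))), add(mul(Z, SSSZ), SSSZ))
  [4] mul(S(add(add(SSZ, Z), mul(add(Z, Z), add(SSSZ, Z)))), add(mul(Z, SSSZ), SSSZ))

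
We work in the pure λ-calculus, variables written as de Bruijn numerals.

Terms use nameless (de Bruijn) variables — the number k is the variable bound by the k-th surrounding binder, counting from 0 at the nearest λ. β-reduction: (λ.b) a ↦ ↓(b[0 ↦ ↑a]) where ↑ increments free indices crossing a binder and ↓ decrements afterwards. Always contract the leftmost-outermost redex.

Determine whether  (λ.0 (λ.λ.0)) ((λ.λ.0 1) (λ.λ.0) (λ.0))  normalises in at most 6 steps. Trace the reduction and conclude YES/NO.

Answer: YES — reaches normal form λ.0 in 5 ≤ 6 steps

Derivation:
  start: (λ.0 (λ.λ.0)) ((λ.λ.0 1) (λ.λ.0) (λ.0))
  →1  (λ.λ.0 1) (λ.λ.0) (λ.0) (λ.λ.0)
  →2  (λ.0 (λ.λ.0)) (λ.0) (λ.λ.0)
  →3  (λ.0) (λ.λ.0) (λ.λ.0)
  →4  (λ.λ.0) (λ.λ.0)
  →5  λ.0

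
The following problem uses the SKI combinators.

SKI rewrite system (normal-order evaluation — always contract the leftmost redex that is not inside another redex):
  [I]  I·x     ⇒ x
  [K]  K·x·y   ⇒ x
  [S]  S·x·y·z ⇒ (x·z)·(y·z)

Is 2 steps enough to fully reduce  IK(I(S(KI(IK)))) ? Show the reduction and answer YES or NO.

  start: IK(I(S(KI(IK))))
  →1  K(I(S(KI(IK))))
  →2  K(S(KI(IK)))

Answer: NO — after 2 steps the term is K(S(KI(IK))), not yet normal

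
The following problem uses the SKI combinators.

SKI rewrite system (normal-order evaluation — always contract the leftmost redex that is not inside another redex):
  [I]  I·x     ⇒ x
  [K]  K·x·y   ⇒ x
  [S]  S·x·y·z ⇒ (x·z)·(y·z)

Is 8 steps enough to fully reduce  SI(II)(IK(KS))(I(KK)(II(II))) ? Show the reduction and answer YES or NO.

  start: SI(II)(IK(KS))(I(KK)(II(II)))
  [1] I(IK(KS))(II(IK(KS)))(I(KK)(II(II)))
  [2] IK(KS)(II(IK(KS)))(I(KK)(II(II)))
  [3] K(KS)(II(IK(KS)))(I(KK)(II(II)))
  [4] KS(I(KK)(II(II)))
  [5] S

Answer: YES — reaches normal form S in 5 ≤ 8 steps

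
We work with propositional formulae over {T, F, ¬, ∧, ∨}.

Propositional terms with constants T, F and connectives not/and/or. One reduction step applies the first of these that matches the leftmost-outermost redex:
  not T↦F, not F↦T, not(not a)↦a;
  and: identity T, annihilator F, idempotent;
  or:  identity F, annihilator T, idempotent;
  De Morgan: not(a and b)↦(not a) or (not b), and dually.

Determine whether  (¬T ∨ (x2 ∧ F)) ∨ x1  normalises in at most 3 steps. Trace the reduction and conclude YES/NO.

  start: (¬T ∨ (x2 ∧ F)) ∨ x1
  step 1: (F ∨ (x2 ∧ F)) ∨ x1
  step 2: (x2 ∧ F) ∨ x1
  step 3: F ∨ x1

Answer: NO — after 3 steps the term is F ∨ x1, not yet normal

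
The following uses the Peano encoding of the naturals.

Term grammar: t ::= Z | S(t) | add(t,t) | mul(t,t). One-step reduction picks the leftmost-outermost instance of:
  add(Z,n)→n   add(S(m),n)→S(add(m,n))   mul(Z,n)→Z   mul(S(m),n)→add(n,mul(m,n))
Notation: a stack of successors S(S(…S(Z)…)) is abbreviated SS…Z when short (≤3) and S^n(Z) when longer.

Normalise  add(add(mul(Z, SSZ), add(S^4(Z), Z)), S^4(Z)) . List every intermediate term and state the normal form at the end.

Answer: normal form = S^8(Z)  (in 12 steps)

Working:
  start: add(add(mul(Z, SSZ), add(S^4(Z), Z)), S^4(Z))
  →1  add(add(Z, add(S^4(Z), Z)), S^4(Z))
  →2  add(add(S^4(Z), Z), S^4(Z))
  →3  add(S(add(SSSZ, Z)), S^4(Z))
  →4  S(add(add(SSSZ, Z), S^4(Z)))
  →5  S(add(S(add(SSZ, Z)), S^4(Z)))
  →6  S(S(add(add(SSZ, Z), S^4(Z))))
  →7  S(S(add(S(add(SZ, Z)), S^4(Z))))
  →8  S(S(S(add(add(SZ, Z), S^4(Z)))))
  →9  S(S(S(add(S(add(Z, Z)), S^4(Z)))))
  →10  S(S(S(S(add(add(Z, Z), S^4(Z))))))
  →11  S(S(S(S(add(Z, S^4(Z))))))
  →12  S^8(Z)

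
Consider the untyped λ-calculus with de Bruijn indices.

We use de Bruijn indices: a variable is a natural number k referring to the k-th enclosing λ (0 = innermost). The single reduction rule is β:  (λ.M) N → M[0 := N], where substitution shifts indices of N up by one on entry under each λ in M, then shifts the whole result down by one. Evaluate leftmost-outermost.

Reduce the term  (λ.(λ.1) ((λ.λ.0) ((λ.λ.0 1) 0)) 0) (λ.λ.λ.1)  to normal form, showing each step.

Answer: normal form = λ.λ.1  (in 3 steps)

Derivation:
  start: (λ.(λ.1) ((λ.λ.0) ((λ.λ.0 1) 0)) 0) (λ.λ.λ.1)
  →1  (λ.λ.λ.λ.1) ((λ.λ.0) ((λ.λ.0 1) (λ.λ.λ.1))) (λ.λ.λ.1)
  →2  (λ.λ.λ.1) (λ.λ.λ.1)
  →3  λ.λ.1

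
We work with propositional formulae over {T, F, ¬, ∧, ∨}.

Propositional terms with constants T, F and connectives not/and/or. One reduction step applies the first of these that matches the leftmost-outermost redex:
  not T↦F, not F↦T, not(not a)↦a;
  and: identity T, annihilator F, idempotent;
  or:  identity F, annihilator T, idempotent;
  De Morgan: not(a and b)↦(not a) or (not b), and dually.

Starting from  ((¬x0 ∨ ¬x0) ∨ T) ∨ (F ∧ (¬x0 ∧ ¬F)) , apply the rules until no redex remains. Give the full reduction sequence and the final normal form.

Answer: normal form = T  (in 2 steps)

Reduction:
  start: ((¬x0 ∨ ¬x0) ∨ T) ∨ (F ∧ (¬x0 ∧ ¬F))
  step 1: T ∨ (F ∧ (¬x0 ∧ ¬F))
  step 2: T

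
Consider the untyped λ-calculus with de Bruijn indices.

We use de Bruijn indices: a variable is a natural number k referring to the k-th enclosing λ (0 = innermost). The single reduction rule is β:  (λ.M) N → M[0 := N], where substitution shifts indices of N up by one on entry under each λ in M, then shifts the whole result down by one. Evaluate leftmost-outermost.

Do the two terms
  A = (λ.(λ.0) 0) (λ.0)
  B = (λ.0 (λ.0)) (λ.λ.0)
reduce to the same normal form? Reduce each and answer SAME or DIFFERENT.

Term A:
  start: (λ.(λ.0) 0) (λ.0)
  [1] (λ.0) (λ.0)
  [2] λ.0

Term B:
  start: (λ.0 (λ.0)) (λ.λ.0)
  [1] (λ.λ.0) (λ.0)
  [2] λ.0

Answer: SAME — A ⇓ λ.0, B ⇓ λ.0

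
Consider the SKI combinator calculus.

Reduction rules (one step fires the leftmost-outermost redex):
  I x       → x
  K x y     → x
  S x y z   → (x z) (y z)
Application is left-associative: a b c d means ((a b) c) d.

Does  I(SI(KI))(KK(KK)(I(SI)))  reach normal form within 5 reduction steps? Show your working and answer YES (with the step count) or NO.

Answer: NO — after 5 steps the term is I(SI), not yet normal

Reduction:
  start: I(SI(KI))(KK(KK)(I(SI)))
  [1] SI(KI)(KK(KK)(I(SI)))
  [2] I(KK(KK)(I(SI)))(KI(KK(KK)(I(SI))))
  [3] KK(KK)(I(SI))(KI(KK(KK)(I(SI))))
  [4] K(I(SI))(KI(KK(KK)(I(SI))))
  [5] I(SI)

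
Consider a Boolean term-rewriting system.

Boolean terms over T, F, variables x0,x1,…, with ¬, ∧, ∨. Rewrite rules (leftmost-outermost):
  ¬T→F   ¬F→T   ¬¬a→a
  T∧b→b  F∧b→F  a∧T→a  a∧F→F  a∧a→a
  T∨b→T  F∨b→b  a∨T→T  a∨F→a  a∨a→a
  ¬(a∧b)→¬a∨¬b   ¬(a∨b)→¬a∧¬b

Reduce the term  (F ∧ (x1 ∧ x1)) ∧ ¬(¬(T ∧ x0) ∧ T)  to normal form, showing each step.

  start: (F ∧ (x1 ∧ x1)) ∧ ¬(¬(T ∧ x0) ∧ T)
  →1  F ∧ ¬(¬(T ∧ x0) ∧ T)
  →2  F

Answer: normal form = F  (in 2 steps)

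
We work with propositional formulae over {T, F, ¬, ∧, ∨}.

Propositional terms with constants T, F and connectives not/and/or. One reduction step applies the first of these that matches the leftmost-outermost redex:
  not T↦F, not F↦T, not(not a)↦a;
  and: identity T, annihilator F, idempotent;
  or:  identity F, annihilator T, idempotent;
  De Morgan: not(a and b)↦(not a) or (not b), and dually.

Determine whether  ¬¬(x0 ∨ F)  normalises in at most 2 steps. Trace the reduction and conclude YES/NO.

  start: ¬¬(x0 ∨ F)
  [1] x0 ∨ F
  [2] x0

Answer: YES — reaches normal form x0 in 2 ≤ 2 steps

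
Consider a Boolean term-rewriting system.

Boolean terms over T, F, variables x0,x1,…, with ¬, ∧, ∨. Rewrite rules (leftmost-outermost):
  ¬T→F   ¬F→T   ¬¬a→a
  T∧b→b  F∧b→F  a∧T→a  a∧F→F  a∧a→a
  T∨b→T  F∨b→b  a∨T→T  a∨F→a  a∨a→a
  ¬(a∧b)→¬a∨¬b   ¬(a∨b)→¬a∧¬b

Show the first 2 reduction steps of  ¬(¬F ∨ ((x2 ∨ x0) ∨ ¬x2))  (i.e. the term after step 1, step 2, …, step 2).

  start: ¬(¬F ∨ ((x2 ∨ x0) ∨ ¬x2))
  step 1: ¬¬F ∧ ¬((x2 ∨ x0) ∨ ¬x2)
  step 2: F ∧ ¬((x2 ∨ x0) ∨ ¬x2)

Answer: after 2 steps: F ∧ ¬((x2 ∨ x0) ∨ ¬x2)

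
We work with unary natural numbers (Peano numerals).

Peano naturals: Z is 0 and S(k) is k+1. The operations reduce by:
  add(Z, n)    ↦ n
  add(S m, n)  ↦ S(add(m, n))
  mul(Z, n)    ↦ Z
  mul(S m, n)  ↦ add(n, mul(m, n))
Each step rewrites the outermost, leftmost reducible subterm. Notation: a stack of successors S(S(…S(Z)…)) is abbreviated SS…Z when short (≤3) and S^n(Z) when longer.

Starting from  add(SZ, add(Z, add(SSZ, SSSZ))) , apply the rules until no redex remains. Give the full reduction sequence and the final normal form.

  start: add(SZ, add(Z, add(SSZ, SSSZ)))
  [1] S(add(Z, add(Z, add(SSZ, SSSZ))))
  [2] S(add(Z, add(SSZ, SSSZ)))
  [3] S(add(SSZ, SSSZ))
  [4] S(S(add(SZ, SSSZ)))
  [5] S(S(S(add(Z, SSSZ))))
  [6] S^6(Z)

Answer: normal form = S^6(Z)  (in 6 steps)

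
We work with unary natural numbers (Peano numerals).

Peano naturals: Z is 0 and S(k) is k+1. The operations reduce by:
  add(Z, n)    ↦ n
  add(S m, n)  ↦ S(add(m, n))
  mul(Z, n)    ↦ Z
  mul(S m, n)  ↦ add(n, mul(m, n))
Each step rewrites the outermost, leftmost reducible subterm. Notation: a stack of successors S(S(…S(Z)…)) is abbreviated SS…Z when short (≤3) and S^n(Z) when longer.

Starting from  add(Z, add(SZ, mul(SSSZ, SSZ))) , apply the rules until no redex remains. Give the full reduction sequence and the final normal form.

  start: add(Z, add(SZ, mul(SSSZ, SSZ)))
  step 1: add(SZ, mul(SSSZ, SSZ))
  step 2: S(add(Z, mul(SSSZ, SSZ)))
  step 3: S(mul(SSSZ, SSZ))
  step 4: S(add(SSZ, mul(SSZ, SSZ)))
  step 5: S(S(add(SZ, mul(SSZ, SSZ))))
  step 6: S(S(S(add(Z, mul(SSZ, SSZ)))))
  step 7: S(S(S(mul(SSZ, SSZ))))
  step 8: S(S(S(add(SSZ, mul(SZ, SSZ)))))
  step 9: S(S(S(S(add(SZ, mul(SZ, SSZ))))))
  step 10: S(S(S(S(S(add(Z, mul(SZ, SSZ)))))))
  step 11: S(S(S(S(S(mul(SZ, SSZ))))))
  step 12: S(S(S(S(S(add(SSZ, mul(Z, SSZ)))))))
  step 13: S(S(S(S(S(S(add(SZ, mul(Z, SSZ))))))))
  step 14: S(S(S(S(S(S(S(add(Z, mul(Z, SSZ)))))))))
  step 15: S(S(S(S(S(S(S(mul(Z, SSZ))))))))
  step 16: S^7(Z)

Answer: normal form = S^7(Z)  (in 16 steps)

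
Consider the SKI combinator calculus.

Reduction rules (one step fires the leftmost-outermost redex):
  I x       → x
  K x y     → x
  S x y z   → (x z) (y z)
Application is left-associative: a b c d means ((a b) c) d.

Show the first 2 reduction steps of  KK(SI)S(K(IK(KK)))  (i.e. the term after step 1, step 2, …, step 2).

  start: KK(SI)S(K(IK(KK)))
  →1  KS(K(IK(KK)))
  →2  S

Answer: after 2 steps: S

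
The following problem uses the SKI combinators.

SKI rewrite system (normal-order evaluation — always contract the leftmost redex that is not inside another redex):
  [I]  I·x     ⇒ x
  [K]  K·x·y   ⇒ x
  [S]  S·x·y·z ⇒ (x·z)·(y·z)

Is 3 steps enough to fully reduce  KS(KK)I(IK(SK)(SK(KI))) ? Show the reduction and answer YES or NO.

  start: KS(KK)I(IK(SK)(SK(KI)))
  →1  SI(IK(SK)(SK(KI)))
  →2  SI(K(SK)(SK(KI)))
  →3  SI(SK)

Answer: YES — reaches normal form SI(SK) in 3 ≤ 3 steps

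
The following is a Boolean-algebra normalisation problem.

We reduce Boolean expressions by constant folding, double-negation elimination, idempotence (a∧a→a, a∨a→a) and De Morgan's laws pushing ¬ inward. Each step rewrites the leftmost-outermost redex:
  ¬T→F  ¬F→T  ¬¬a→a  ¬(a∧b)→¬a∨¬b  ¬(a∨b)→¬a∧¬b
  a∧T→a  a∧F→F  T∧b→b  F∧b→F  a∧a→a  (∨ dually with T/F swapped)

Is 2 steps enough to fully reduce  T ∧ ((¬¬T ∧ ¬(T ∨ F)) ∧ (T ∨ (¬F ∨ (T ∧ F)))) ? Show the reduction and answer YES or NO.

  start: T ∧ ((¬¬T ∧ ¬(T ∨ F)) ∧ (T ∨ (¬F ∨ (T ∧ F))))
  [1] (¬¬T ∧ ¬(T ∨ F)) ∧ (T ∨ (¬F ∨ (T ∧ F)))
  [2] (T ∧ ¬(T ∨ F)) ∧ (T ∨ (¬F ∨ (T ∧ F)))

Answer: NO — after 2 steps the term is (T ∧ ¬(T ∨ F)) ∧ (T ∨ (¬F ∨ (T ∧ F))), not yet normal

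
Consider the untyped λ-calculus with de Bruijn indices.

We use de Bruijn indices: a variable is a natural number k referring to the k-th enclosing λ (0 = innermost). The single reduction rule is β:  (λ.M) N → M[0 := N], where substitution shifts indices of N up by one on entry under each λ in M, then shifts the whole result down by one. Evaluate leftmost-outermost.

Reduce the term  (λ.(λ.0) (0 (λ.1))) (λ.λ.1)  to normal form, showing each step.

  start: (λ.(λ.0) (0 (λ.1))) (λ.λ.1)
  →1  (λ.0) ((λ.λ.1) (λ.λ.λ.1))
  →2  (λ.λ.1) (λ.λ.λ.1)
  →3  λ.λ.λ.λ.1

Answer: normal form = λ.λ.λ.λ.1  (in 3 steps)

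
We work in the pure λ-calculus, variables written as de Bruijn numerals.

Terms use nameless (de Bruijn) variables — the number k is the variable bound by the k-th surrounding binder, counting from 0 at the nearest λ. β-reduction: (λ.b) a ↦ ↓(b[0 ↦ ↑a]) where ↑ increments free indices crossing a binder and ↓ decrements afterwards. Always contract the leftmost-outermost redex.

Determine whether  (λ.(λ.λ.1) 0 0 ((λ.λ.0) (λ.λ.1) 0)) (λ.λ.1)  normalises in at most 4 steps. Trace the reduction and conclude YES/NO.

Answer: NO — after 4 steps the term is λ.(λ.λ.0) (λ.λ.1) (λ.λ.1), not yet normal

Derivation:
  start: (λ.(λ.λ.1) 0 0 ((λ.λ.0) (λ.λ.1) 0)) (λ.λ.1)
  step 1: (λ.λ.1) (λ.λ.1) (λ.λ.1) ((λ.λ.0) (λ.λ.1) (λ.λ.1))
  step 2: (λ.λ.λ.1) (λ.λ.1) ((λ.λ.0) (λ.λ.1) (λ.λ.1))
  step 3: (λ.λ.1) ((λ.λ.0) (λ.λ.1) (λ.λ.1))
  step 4: λ.(λ.λ.0) (λ.λ.1) (λ.λ.1)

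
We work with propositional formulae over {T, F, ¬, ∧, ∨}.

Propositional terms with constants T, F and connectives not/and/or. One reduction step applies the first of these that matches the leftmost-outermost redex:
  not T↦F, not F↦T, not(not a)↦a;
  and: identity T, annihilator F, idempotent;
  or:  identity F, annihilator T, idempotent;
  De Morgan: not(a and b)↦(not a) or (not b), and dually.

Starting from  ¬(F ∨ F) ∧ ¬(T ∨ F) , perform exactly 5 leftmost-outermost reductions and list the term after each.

  start: ¬(F ∨ F) ∧ ¬(T ∨ F)
  [1] (¬F ∧ ¬F) ∧ ¬(T ∨ F)
  [2] ¬F ∧ ¬(T ∨ F)
  [3] T ∧ ¬(T ∨ F)
  [4] ¬(T ∨ F)
  [5] ¬T ∧ ¬F

Answer: after 5 steps: ¬T ∧ ¬F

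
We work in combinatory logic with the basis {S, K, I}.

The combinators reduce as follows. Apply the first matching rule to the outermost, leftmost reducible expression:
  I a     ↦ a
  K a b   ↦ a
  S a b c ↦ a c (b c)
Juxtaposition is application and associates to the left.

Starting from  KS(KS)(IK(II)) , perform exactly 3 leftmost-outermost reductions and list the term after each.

  start: KS(KS)(IK(II))
  step 1: S(IK(II))
  step 2: S(K(II))
  step 3: S(KI)

Answer: after 3 steps: S(KI)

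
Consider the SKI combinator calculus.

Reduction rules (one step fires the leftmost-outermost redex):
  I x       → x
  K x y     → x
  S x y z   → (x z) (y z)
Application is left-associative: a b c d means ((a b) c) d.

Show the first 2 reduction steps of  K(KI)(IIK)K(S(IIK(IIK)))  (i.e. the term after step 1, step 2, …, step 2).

Answer: after 2 steps: I(S(IIK(IIK)))

Derivation:
  start: K(KI)(IIK)K(S(IIK(IIK)))
  step 1: KIK(S(IIK(IIK)))
  step 2: I(S(IIK(IIK)))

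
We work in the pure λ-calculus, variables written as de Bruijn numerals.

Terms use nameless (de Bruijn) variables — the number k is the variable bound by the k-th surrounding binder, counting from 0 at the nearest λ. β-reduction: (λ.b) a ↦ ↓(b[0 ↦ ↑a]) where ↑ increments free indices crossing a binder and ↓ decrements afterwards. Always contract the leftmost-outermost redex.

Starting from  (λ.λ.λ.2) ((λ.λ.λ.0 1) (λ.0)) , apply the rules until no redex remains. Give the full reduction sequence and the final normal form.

Answer: normal form = λ.λ.λ.λ.0 1  (in 2 steps)

Working:
  start: (λ.λ.λ.2) ((λ.λ.λ.0 1) (λ.0))
  step 1: λ.λ.(λ.λ.λ.0 1) (λ.0)
  step 2: λ.λ.λ.λ.0 1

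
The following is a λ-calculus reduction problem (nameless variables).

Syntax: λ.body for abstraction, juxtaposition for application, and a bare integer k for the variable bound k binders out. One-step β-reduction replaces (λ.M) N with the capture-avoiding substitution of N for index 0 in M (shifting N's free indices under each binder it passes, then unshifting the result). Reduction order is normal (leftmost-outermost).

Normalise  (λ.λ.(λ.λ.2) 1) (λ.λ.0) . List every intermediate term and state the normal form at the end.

Answer: normal form = λ.λ.1  (in 2 steps)

Derivation:
  start: (λ.λ.(λ.λ.2) 1) (λ.λ.0)
  [1] λ.(λ.λ.2) (λ.λ.0)
  [2] λ.λ.1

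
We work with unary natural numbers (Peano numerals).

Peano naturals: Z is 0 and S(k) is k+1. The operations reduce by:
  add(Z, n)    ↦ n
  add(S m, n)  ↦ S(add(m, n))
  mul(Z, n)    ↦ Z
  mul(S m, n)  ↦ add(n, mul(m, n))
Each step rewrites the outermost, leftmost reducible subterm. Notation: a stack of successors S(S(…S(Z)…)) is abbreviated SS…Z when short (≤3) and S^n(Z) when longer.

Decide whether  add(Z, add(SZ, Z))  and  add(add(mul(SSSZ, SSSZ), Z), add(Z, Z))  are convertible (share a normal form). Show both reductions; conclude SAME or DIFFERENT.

Answer: DIFFERENT — A ⇓ SZ, B ⇓ S^9(Z)

Working:
Term A:
  start: add(Z, add(SZ, Z))
  [1] add(SZ, Z)
  [2] S(add(Z, Z))
  [3] SZ

Term B:
  start: add(add(mul(SSSZ, SSSZ), Z), add(Z, Z))
  [1] add(add(add(SSSZ, mul(SSZ, SSSZ)), Z), add(Z, Z))
  [2] add(add(S(add(SSZ, mul(SSZ, SSSZ))), Z), add(Z, Z))
  [3] add(S(add(add(SSZ, mul(SSZ, SSSZ)), Z)), add(Z, Z))
  [4] S(add(add(add(SSZ, mul(SSZ, SSSZ)), Z), add(Z, Z)))
  [5] S(add(add(S(add(SZ, mul(SSZ, SSSZ))), Z), add(Z, Z)))
  [6] S(add(S(add(add(SZ, mul(SSZ, SSSZ)), Z)), add(Z, Z)))
  [7] S(S(add(add(add(SZ, mul(SSZ, SSSZ)), Z), add(Z, Z))))
  [8] S(S(add(add(S(add(Z, mul(SSZ, SSSZ))), Z), add(Z, Z))))
  [9] S(S(add(S(add(add(Z, mul(SSZ, SSSZ)), Z)), add(Z, Z))))
  [10] S(S(S(add(add(add(Z, mul(SSZ, SSSZ)), Z), add(Z, Z)))))
  [11] S(S(S(add(add(mul(SSZ, SSSZ), Z), add(Z, Z)))))
  [12] S(S(S(add(add(add(SSSZ, mul(SZ, SSSZ)), Z), add(Z, Z)))))
  [13] S(S(S(add(add(S(add(SSZ, mul(SZ, SSSZ))), Z), add(Z, Z)))))
  [14] S(S(S(add(S(add(add(SSZ, mul(SZ, SSSZ)), Z)), add(Z, Z)))))
  [15] S(S(S(S(add(add(add(SSZ, mul(SZ, SSSZ)), Z), add(Z, Z))))))
  [16] S(S(S(S(add(add(S(add(SZ, mul(SZ, SSSZ))), Z), add(Z, Z))))))
  [17] S(S(S(S(add(S(add(add(SZ, mul(SZ, SSSZ)), Z)), add(Z, Z))))))
  [18] S(S(S(S(S(add(add(add(SZ, mul(SZ, SSSZ)), Z), add(Z, Z)))))))
  [19] S(S(S(S(S(add(add(S(add(Z, mul(SZ, SSSZ))), Z), add(Z, Z)))))))
  [20] S(S(S(S(S(add(S(add(add(Z, mul(SZ, SSSZ)), Z)), add(Z, Z)))))))
  [21] S(S(S(S(S(S(add(add(add(Z, mul(SZ, SSSZ)), Z), add(Z, Z))))))))
  [22] S(S(S(S(S(S(add(add(mul(SZ, SSSZ), Z), add(Z, Z))))))))
  [23] S(S(S(S(S(S(add(add(add(SSSZ, mul(Z, SSSZ)), Z), add(Z, Z))))))))
  [24] S(S(S(S(S(S(add(add(S(add(SSZ, mul(Z, SSSZ))), Z), add(Z, Z))))))))
  [25] S(S(S(S(S(S(add(S(add(add(SSZ, mul(Z, SSSZ)), Z)), add(Z, Z))))))))
  [26] S(S(S(S(S(S(S(add(add(add(SSZ, mul(Z, SSSZ)), Z), add(Z, Z)))))))))
  [27] S(S(S(S(S(S(S(add(add(S(add(SZ, mul(Z, SSSZ))), Z), add(Z, Z)))))))))
  [28] S(S(S(S(S(S(S(add(S(add(add(SZ, mul(Z, SSSZ)), Z)), add(Z, Z)))))))))
  [29] S(S(S(S(S(S(S(S(add(add(add(SZ, mul(Z, SSSZ)), Z), add(Z, Z))))))))))
  [30] S(S(S(S(S(S(S(S(add(add(S(add(Z, mul(Z, SSSZ))), Z), add(Z, Z))))))))))
  [31] S(S(S(S(S(S(S(S(add(S(add(add(Z, mul(Z, SSSZ)), Z)), add(Z, Z))))))))))
  [32] S(S(S(S(S(S(S(S(S(add(add(add(Z, mul(Z, SSSZ)), Z), add(Z, Z)))))))))))
  [33] S(S(S(S(S(S(S(S(S(add(add(mul(Z, SSSZ), Z), add(Z, Z)))))))))))
  [34] S(S(S(S(S(S(S(S(S(add(add(Z, Z), add(Z, Z)))))))))))
  [35] S(S(S(S(S(S(S(S(S(add(Z, add(Z, Z)))))))))))
  [36] S(S(S(S(S(S(S(S(S(add(Z, Z))))))))))
  [37] S^9(Z)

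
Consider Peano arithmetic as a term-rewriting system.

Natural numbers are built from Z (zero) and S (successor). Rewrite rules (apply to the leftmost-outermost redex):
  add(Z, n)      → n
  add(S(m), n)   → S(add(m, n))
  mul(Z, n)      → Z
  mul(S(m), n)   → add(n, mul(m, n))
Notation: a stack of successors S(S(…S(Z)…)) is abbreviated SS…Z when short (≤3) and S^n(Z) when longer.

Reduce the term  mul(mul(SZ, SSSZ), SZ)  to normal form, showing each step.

  start: mul(mul(SZ, SSSZ), SZ)
  [1] mul(add(SSSZ, mul(Z, SSSZ)), SZ)
  [2] mul(S(add(SSZ, mul(Z, SSSZ))), SZ)
  [3] add(SZ, mul(add(SSZ, mul(Z, SSSZ)), SZ))
  [4] S(add(Z, mul(add(SSZ, mul(Z, SSSZ)), SZ)))
  [5] S(mul(add(SSZ, mul(Z, SSSZ)), SZ))
  [6] S(mul(S(add(SZ, mul(Z, SSSZ))), SZ))
  [7] S(add(SZ, mul(add(SZ, mul(Z, SSSZ)), SZ)))
  [8] S(S(add(Z, mul(add(SZ, mul(Z, SSSZ)), SZ))))
  [9] S(S(mul(add(SZ, mul(Z, SSSZ)), SZ)))
  [10] S(S(mul(S(add(Z, mul(Z, SSSZ))), SZ)))
  [11] S(S(add(SZ, mul(add(Z, mul(Z, SSSZ)), SZ))))
  [12] S(S(S(add(Z, mul(add(Z, mul(Z, SSSZ)), SZ)))))
  [13] S(S(S(mul(add(Z, mul(Z, SSSZ)), SZ))))
  [14] S(S(S(mul(mul(Z, SSSZ), SZ))))
  [15] S(S(S(mul(Z, SZ))))
  [16] SSSZ

Answer: normal form = SSSZ  (in 16 steps)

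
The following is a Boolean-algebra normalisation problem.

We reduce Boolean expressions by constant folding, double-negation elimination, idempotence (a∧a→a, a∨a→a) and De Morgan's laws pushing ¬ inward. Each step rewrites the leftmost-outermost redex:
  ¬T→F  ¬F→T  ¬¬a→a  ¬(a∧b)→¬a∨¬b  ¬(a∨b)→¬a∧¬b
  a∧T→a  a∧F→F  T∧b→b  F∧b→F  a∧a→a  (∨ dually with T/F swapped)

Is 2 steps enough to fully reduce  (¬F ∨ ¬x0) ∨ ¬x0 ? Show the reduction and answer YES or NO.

Answer: NO — after 2 steps the term is T ∨ ¬x0, not yet normal

Reduction:
  start: (¬F ∨ ¬x0) ∨ ¬x0
  →1  (T ∨ ¬x0) ∨ ¬x0
  →2  T ∨ ¬x0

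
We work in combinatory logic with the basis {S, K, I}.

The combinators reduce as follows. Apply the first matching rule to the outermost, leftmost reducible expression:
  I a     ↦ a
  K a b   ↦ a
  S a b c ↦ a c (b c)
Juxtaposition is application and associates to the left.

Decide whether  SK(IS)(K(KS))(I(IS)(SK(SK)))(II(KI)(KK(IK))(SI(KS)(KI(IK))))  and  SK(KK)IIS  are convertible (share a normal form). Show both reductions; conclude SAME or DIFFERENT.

Term A:
  start: SK(IS)(K(KS))(I(IS)(SK(SK)))(II(KI)(KK(IK))(SI(KS)(KI(IK))))
  step 1: K(K(KS))(IS(K(KS)))(I(IS)(SK(SK)))(II(KI)(KK(IK))(SI(KS)(KI(IK))))
  step 2: K(KS)(I(IS)(SK(SK)))(II(KI)(KK(IK))(SI(KS)(KI(IK))))
  step 3: KS(II(KI)(KK(IK))(SI(KS)(KI(IK))))
  step 4: S

Term B:
  start: SK(KK)IIS
  step 1: KI(KKI)IS
  step 2: IIS
  step 3: IS
  step 4: S

Answer: SAME — A ⇓ S, B ⇓ S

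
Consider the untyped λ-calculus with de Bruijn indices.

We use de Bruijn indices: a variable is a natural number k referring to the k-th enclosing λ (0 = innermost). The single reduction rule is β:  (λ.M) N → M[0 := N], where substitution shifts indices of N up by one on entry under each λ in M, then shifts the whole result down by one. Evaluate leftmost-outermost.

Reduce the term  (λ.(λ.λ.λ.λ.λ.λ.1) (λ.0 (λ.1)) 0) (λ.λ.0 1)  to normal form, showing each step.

  start: (λ.(λ.λ.λ.λ.λ.λ.1) (λ.0 (λ.1)) 0) (λ.λ.0 1)
  step 1: (λ.λ.λ.λ.λ.λ.1) (λ.0 (λ.1)) (λ.λ.0 1)
  step 2: (λ.λ.λ.λ.λ.1) (λ.λ.0 1)
  step 3: λ.λ.λ.λ.1

Answer: normal form = λ.λ.λ.λ.1  (in 3 steps)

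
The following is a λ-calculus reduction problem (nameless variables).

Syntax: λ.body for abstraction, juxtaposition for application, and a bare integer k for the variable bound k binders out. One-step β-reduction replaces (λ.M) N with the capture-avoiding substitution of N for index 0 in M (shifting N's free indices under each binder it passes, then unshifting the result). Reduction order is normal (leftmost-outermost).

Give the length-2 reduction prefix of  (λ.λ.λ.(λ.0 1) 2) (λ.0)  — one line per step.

Answer: after 2 steps: λ.λ.(λ.0) 0

Reduction:
  start: (λ.λ.λ.(λ.0 1) 2) (λ.0)
  step 1: λ.λ.(λ.0 1) (λ.0)
  step 2: λ.λ.(λ.0) 0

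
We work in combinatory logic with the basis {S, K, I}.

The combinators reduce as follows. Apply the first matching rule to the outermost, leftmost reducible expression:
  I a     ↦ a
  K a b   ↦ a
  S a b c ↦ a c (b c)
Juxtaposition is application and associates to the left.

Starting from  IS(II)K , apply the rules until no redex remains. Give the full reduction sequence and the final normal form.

  start: IS(II)K
  →1  S(II)K
  →2  SIK

Answer: normal form = SIK  (in 2 steps)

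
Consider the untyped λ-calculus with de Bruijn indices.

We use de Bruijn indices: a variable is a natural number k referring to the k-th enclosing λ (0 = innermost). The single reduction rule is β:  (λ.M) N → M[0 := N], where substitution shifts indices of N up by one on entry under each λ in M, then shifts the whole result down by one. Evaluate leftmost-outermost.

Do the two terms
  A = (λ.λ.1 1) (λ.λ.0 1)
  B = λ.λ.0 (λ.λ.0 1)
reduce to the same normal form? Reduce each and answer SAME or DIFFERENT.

Answer: SAME — A ⇓ λ.λ.0 (λ.λ.0 1), B ⇓ λ.λ.0 (λ.λ.0 1)

Working:
Term A:
  start: (λ.λ.1 1) (λ.λ.0 1)
  [1] λ.(λ.λ.0 1) (λ.λ.0 1)
  [2] λ.λ.0 (λ.λ.0 1)

Term B:
  start: λ.λ.0 (λ.λ.0 1)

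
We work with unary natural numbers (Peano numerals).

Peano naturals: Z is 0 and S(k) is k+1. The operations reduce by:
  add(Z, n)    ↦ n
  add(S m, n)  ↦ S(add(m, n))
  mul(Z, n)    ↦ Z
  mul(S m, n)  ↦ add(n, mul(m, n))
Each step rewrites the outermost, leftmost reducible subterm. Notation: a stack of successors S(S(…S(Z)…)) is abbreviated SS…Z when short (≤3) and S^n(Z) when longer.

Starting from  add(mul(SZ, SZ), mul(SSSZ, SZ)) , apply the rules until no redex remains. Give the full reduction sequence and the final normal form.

Answer: normal form = S^4(Z)  (in 16 steps)

Working:
  start: add(mul(SZ, SZ), mul(SSSZ, SZ))
  [1] add(add(SZ, mul(Z, SZ)), mul(SSSZ, SZ))
  [2] add(S(add(Z, mul(Z, SZ))), mul(SSSZ, SZ))
  [3] S(add(add(Z, mul(Z, SZ)), mul(SSSZ, SZ)))
  [4] S(add(mul(Z, SZ), mul(SSSZ, SZ)))
  [5] S(add(Z, mul(SSSZ, SZ)))
  [6] S(mul(SSSZ, SZ))
  [7] S(add(SZ, mul(SSZ, SZ)))
  [8] S(S(add(Z, mul(SSZ, SZ))))
  [9] S(S(mul(SSZ, SZ)))
  [10] S(S(add(SZ, mul(SZ, SZ))))
  [11] S(S(S(add(Z, mul(SZ, SZ)))))
  [12] S(S(S(mul(SZ, SZ))))
  [13] S(S(S(add(SZ, mul(Z, SZ)))))
  [14] S(S(S(S(add(Z, mul(Z, SZ))))))
  [15] S(S(S(S(mul(Z, SZ)))))
  [16] S^4(Z)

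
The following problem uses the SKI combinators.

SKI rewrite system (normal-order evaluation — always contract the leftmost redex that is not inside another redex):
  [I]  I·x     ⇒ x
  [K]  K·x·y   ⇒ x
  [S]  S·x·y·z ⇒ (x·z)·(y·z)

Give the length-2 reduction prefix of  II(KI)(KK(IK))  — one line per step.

Answer: after 2 steps: KI(KK(IK))

Reduction:
  start: II(KI)(KK(IK))
  step 1: I(KI)(KK(IK))
  step 2: KI(KK(IK))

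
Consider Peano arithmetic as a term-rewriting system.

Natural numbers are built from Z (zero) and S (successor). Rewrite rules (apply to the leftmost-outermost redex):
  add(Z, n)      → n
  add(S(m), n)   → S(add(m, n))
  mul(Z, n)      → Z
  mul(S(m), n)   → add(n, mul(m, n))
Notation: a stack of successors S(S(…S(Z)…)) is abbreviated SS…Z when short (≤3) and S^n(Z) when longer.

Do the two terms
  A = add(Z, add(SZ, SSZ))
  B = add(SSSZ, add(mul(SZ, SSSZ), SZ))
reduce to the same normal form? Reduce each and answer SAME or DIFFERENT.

Term A:
  start: add(Z, add(SZ, SSZ))
  step 1: add(SZ, SSZ)
  step 2: S(add(Z, SSZ))
  step 3: SSSZ

Term B:
  start: add(SSSZ, add(mul(SZ, SSSZ), SZ))
  step 1: S(add(SSZ, add(mul(SZ, SSSZ), SZ)))
  step 2: S(S(add(SZ, add(mul(SZ, SSSZ), SZ))))
  step 3: S(S(S(add(Z, add(mul(SZ, SSSZ), SZ)))))
  step 4: S(S(S(add(mul(SZ, SSSZ), SZ))))
  step 5: S(S(S(add(add(SSSZ, mul(Z, SSSZ)), SZ))))
  step 6: S(S(S(add(S(add(SSZ, mul(Z, SSSZ))), SZ))))
  step 7: S(S(S(S(add(add(SSZ, mul(Z, SSSZ)), SZ)))))
  step 8: S(S(S(S(add(S(add(SZ, mul(Z, SSSZ))), SZ)))))
  step 9: S(S(S(S(S(add(add(SZ, mul(Z, SSSZ)), SZ))))))
  step 10: S(S(S(S(S(add(S(add(Z, mul(Z, SSSZ))), SZ))))))
  step 11: S(S(S(S(S(S(add(add(Z, mul(Z, SSSZ)), SZ)))))))
  step 12: S(S(S(S(S(S(add(mul(Z, SSSZ), SZ)))))))
  step 13: S(S(S(S(S(S(add(Z, SZ)))))))
  step 14: S^7(Z)

Answer: DIFFERENT — A ⇓ SSSZ, B ⇓ S^7(Z)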